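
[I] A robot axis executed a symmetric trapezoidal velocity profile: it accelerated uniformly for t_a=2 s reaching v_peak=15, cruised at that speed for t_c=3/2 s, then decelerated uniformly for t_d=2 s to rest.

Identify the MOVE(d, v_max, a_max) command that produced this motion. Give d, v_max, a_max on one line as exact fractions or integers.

a_max = 15/2
d_a = ½·15·2 = 15; d_c = 15·3/2 = 45/2
d = 2·15 + 45/2 = 105/2
t_c = 3/2 > 0 so v_max = 15

d=105/2 v_max=15 a_max=15/2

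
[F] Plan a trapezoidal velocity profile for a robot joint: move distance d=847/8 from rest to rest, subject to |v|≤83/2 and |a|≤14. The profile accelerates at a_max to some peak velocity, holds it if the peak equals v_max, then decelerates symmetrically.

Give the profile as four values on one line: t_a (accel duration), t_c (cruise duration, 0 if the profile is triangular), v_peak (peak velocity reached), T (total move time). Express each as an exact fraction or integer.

v_max²/a_max = (83/2)²/14 = 6889/56
847/8 < 6889/56 so t_c = 0
v_peak = √(847/8·14) = √(5929/4) = 77/2
t_a = (77/2)/14 = 11/4; t_c = 0
T = 2·11/4 = 11/2

t_a=11/4 t_c=0 v_peak=77/2 T=11/2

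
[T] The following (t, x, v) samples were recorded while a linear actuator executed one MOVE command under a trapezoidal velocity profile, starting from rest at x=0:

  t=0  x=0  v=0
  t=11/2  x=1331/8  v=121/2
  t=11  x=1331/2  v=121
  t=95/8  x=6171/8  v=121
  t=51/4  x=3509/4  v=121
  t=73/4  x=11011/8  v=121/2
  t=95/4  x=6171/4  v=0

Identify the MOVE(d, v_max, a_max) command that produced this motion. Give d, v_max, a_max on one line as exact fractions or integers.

d=6171/4 v_max=121 a_max=11

final state: t=95/4, x=6171/4, v=0 → d = 6171/4
a_max = (121/2−0)/(11/2−0) = 11
max v = 121 over t∈[11,51/4] → v_max = 121
check: 121·(11+7/4) = 6171/4 ✓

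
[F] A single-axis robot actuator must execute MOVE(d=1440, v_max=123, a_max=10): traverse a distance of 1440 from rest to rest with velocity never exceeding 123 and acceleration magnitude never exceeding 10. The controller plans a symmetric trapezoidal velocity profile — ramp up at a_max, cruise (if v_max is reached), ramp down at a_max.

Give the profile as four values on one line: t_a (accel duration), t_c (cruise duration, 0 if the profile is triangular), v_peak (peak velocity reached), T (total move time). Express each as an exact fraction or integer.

t_a=12 t_c=0 v_peak=120 T=24

vₘ²/aₘ = 123²/10 = 15129/10
1440 < 15129/10 → triangular
v_peak = √(1440·10) = √14400 = 120
t_a = 120/10 = 12; t_c = 0
T = 2·12 = 24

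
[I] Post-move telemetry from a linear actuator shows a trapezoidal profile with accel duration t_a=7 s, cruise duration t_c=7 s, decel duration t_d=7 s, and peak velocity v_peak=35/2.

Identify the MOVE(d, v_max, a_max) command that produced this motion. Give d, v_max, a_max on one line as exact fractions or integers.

d=245 v_max=35/2 a_max=5/2

a_max = (35/2)/7 = 5/2
d_a = ½·35/2·7 = 245/4; d_c = 35/2·7 = 245/2
d = 2·245/4 + 245/2 = 245
t_c = 7 > 0 so v_max = 35/2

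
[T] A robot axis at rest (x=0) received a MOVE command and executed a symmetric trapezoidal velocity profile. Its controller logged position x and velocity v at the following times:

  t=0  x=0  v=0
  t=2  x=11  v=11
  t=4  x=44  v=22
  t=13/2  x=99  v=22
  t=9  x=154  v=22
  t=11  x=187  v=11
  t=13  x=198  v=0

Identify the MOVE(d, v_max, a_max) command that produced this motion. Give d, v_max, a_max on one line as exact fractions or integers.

d=198 v_max=22 a_max=11/2

final state: t=13, x=198, v=0 → d = 198
a_max = (11−0)/(2−0) = 11/2
max v = 22 over t∈[4,9] → v_max = 22
check: 22·(4+5) = 198 ✓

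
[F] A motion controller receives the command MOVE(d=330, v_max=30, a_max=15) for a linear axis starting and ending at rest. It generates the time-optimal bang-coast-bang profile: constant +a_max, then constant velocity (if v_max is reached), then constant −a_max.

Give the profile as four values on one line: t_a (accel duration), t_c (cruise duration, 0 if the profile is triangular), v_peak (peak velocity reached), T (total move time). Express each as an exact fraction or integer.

t_a=2 t_c=9 v_peak=30 T=13

(v_max)²/a_max = 30²/15 = 60
330 ≥ 60 ⇒ cruise phase
t_a = 30/15 = 2; v_peak = 30
d_cruise = 330 − 60 = 270; t_c = 270/30 = 9
T = 2·2 + 9 = 13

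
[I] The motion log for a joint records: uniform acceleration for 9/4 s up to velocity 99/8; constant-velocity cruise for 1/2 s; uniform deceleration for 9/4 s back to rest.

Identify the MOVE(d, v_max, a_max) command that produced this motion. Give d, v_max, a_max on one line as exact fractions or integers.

a_max = (99/8)/(9/4) = 11/2
d_a = ½·99/8·9/4 = 891/64; d_c = 99/8·1/2 = 99/16
d = 2·891/64 + 99/16 = 1089/32
t_c = 1/2 > 0 → v_max = v_peak = 99/8

d=1089/32 v_max=99/8 a_max=11/2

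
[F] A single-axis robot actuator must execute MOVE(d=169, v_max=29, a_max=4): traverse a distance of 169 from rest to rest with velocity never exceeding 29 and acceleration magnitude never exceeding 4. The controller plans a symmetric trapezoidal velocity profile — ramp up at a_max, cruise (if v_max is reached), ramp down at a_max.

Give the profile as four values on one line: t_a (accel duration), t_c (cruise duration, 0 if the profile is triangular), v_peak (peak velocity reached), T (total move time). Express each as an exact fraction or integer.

t_a=13/2 t_c=0 v_peak=26 T=13

(v_max)²/a_max = 29²/4 = 841/4
169 < 841/4 ⇒ no cruise
v_peak = √(169·4) = √676 = 26
t_a = 26/4 = 13/2; t_c = 0
T = 2·13/2 = 13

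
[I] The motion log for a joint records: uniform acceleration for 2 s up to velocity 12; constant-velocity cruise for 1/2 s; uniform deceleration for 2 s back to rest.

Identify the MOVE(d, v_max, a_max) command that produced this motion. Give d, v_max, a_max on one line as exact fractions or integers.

a_max = 12/2 = 6
d_a = ½·12·2 = 12; d_c = 12·1/2 = 6
d = 2·12 + 6 = 30
t_c = 1/2 > 0 so v_max = 12

d=30 v_max=12 a_max=6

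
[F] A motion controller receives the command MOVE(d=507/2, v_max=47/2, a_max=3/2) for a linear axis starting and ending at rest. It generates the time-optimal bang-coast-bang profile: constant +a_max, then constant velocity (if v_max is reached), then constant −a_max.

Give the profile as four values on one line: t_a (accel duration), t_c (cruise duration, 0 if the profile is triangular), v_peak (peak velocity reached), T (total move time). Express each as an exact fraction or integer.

t_a=13 t_c=0 v_peak=39/2 T=26

v_max²/a_max = (47/2)²/(3/2) = 2209/6
507/2 < 2209/6 so t_c = 0
v_peak = √(507/2·3/2) = √(1521/4) = 39/2
t_a = (39/2)/(3/2) = 13; t_c = 0
T = 2·13 = 26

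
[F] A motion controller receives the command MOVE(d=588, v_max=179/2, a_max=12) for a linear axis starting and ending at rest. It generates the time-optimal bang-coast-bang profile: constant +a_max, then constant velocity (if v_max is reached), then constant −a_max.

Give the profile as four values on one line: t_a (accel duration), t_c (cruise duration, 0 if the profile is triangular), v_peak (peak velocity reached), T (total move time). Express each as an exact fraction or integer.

v_max²/a_max = (179/2)²/12 = 32041/48
588 < 32041/48 so t_c = 0
v_peak = √(588·12) = √7056 = 84
t_a = 84/12 = 7; t_c = 0
T = 2·7 = 14

t_a=7 t_c=0 v_peak=84 T=14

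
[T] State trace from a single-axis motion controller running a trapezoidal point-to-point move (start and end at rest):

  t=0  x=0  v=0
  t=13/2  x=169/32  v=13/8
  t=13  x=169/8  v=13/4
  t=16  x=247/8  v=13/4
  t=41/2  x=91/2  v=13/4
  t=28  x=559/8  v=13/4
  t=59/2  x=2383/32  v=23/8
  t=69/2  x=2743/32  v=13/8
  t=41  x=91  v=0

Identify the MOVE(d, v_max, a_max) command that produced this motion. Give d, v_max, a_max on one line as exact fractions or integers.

final state: t=41, x=91, v=0 → d = 91
a_max = (13/8−0)/(13/2−0) = 1/4
max v = 13/4 over t∈[13,28] → v_max = 13/4
check: 13/4·(13+15) = 91 ✓

d=91 v_max=13/4 a_max=1/4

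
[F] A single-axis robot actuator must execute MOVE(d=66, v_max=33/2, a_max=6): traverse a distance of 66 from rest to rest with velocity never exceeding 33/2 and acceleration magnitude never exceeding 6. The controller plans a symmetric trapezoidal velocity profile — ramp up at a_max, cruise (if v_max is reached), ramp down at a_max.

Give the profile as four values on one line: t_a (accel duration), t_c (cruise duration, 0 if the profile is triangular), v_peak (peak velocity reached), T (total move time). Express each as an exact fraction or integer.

v_max²/a_max = (33/2)²/6 = 363/8
66 ≥ 363/8 so v_max reached
t_a = (33/2)/6 = 11/4; v_peak = 33/2
d_cruise = 66 − 363/8 = 165/8; t_c = (165/8)/(33/2) = 5/4
T = 2·11/4 + 5/4 = 27/4

t_a=11/4 t_c=5/4 v_peak=33/2 T=27/4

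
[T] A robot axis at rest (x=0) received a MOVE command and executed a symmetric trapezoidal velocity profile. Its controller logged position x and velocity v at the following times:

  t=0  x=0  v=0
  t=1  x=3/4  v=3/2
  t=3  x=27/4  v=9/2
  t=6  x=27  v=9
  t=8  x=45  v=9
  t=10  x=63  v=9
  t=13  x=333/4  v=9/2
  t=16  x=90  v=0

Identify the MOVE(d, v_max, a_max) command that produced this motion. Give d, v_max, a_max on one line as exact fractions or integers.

d=90 v_max=9 a_max=3/2

final state: t=16, x=90, v=0 → d = 90
a_max = (3/2−0)/(1−0) = 3/2
max v = 9 over t∈[6,10] → v_max = 9
check: 9·(6+4) = 90 ✓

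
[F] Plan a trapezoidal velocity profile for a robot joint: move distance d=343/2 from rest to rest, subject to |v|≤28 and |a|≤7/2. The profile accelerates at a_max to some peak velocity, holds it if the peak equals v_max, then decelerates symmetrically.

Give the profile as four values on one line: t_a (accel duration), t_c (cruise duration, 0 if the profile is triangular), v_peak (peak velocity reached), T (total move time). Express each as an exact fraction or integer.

t_a=7 t_c=0 v_peak=49/2 T=14

(v_max)²/a_max = 28²/(7/2) = 224
343/2 < 224 ⇒ no cruise
v_peak = √(343/2·7/2) = √(2401/4) = 49/2
t_a = (49/2)/(7/2) = 7; t_c = 0
T = 2·7 = 14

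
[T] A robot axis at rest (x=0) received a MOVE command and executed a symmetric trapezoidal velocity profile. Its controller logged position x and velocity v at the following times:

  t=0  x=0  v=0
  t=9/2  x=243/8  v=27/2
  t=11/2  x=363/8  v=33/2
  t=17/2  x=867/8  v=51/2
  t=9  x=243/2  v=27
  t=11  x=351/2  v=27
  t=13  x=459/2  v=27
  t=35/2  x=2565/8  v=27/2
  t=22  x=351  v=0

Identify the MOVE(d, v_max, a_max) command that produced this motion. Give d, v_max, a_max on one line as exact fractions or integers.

final state: t=22, x=351, v=0 → d = 351
a_max = (27/2−0)/(9/2−0) = 3
max v = 27 over t∈[9,13] → v_max = 27
check: 27·(9+4) = 351 ✓

d=351 v_max=27 a_max=3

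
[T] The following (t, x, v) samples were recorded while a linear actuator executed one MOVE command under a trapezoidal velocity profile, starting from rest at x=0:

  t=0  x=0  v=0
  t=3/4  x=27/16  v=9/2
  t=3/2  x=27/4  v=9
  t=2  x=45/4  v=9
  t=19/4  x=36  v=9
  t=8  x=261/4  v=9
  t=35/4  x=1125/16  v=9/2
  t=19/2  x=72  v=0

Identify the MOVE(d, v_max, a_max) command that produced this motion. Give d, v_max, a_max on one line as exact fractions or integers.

d=72 v_max=9 a_max=6

final state: t=19/2, x=72, v=0 → d = 72
a_max = (9/2−0)/(3/4−0) = 6
max v = 9 over t∈[3/2,8] → v_max = 9
check: 9·(3/2+13/2) = 72 ✓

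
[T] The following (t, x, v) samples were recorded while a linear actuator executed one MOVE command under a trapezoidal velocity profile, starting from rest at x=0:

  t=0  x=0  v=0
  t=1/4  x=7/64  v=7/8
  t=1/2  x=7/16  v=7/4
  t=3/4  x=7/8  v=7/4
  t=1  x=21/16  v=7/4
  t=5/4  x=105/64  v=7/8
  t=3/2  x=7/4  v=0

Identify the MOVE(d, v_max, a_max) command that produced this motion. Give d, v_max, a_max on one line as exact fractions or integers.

d=7/4 v_max=7/4 a_max=7/2

final state: t=3/2, x=7/4, v=0 → d = 7/4
a_max = (7/8−0)/(1/4−0) = 7/2
max v = 7/4 over t∈[1/2,1] → v_max = 7/4
check: 7/4·(1/2+1/2) = 7/4 ✓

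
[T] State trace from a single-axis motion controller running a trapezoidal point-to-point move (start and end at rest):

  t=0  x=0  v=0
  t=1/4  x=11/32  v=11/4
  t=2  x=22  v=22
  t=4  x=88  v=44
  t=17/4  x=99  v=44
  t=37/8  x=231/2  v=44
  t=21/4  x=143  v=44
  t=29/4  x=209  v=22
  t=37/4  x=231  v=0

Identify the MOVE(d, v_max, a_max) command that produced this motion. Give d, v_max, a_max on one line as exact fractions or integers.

final state: t=37/4, x=231, v=0 → d = 231
a_max = (11/4−0)/(1/4−0) = 11
max v = 44 over t∈[4,21/4] → v_max = 44
check: 44·(4+5/4) = 231 ✓

d=231 v_max=44 a_max=11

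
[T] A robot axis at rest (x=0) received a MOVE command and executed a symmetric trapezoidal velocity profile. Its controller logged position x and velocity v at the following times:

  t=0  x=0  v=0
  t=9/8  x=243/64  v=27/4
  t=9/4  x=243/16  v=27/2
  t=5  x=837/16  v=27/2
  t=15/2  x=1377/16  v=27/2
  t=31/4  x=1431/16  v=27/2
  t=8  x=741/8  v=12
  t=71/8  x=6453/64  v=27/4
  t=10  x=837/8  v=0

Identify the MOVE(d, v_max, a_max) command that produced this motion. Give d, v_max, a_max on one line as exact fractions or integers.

final state: t=10, x=837/8, v=0 → d = 837/8
a_max = (27/4−0)/(9/8−0) = 6
max v = 27/2 over t∈[9/4,31/4] → v_max = 27/2
check: 27/2·(9/4+11/2) = 837/8 ✓

d=837/8 v_max=27/2 a_max=6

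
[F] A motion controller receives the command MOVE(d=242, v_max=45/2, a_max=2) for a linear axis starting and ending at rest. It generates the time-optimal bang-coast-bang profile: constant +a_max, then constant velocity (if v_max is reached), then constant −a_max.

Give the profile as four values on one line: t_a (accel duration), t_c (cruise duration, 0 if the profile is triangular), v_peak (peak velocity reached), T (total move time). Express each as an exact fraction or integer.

v_max²/a_max = (45/2)²/2 = 2025/8
242 < 2025/8 → triangular
v_peak = √(242·2) = √484 = 22
t_a = 22/2 = 11; t_c = 0
T = 2·11 = 22

t_a=11 t_c=0 v_peak=22 T=22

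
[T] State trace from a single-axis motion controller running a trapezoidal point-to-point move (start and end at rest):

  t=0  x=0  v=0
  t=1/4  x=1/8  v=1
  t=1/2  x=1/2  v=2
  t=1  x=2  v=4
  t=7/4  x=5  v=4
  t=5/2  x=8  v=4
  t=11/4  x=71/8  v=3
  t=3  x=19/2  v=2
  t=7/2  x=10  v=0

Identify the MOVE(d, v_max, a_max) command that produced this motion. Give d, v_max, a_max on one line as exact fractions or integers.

final state: t=7/2, x=10, v=0 → d = 10
a_max = (1−0)/(1/4−0) = 4
max v = 4 over t∈[1,5/2] → v_max = 4
check: 4·(1+3/2) = 10 ✓

d=10 v_max=4 a_max=4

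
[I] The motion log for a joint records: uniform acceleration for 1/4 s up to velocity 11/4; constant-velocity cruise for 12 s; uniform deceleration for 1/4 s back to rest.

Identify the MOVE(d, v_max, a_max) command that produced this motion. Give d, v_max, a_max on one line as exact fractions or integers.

d=539/16 v_max=11/4 a_max=11

a_max = (11/4)/(1/4) = 11
d_a = ½·11/4·1/4 = 11/32; d_c = 11/4·12 = 33
d = 2·11/32 + 33 = 539/16
t_c = 12 > 0 → v_max = v_peak = 11/4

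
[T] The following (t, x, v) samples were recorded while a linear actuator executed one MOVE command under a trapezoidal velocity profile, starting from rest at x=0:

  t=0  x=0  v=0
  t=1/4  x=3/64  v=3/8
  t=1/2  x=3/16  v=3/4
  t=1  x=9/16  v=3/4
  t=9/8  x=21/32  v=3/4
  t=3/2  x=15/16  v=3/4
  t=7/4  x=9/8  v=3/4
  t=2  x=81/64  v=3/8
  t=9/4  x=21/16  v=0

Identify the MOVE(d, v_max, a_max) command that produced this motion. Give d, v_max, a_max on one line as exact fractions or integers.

final state: t=9/4, x=21/16, v=0 → d = 21/16
a_max = (3/8−0)/(1/4−0) = 3/2
max v = 3/4 over t∈[1/2,7/4] → v_max = 3/4
check: 3/4·(1/2+5/4) = 21/16 ✓

d=21/16 v_max=3/4 a_max=3/2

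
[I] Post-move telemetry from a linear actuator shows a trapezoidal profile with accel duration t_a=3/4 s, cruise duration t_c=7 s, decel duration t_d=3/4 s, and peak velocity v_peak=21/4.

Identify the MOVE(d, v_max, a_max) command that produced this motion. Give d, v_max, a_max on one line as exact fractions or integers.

d=651/16 v_max=21/4 a_max=7

a_max = (21/4)/(3/4) = 7
d_a = ½·21/4·3/4 = 63/32; d_c = 21/4·7 = 147/4
d = 2·63/32 + 147/4 = 651/16
t_c = 7 > 0 so v_max = 21/4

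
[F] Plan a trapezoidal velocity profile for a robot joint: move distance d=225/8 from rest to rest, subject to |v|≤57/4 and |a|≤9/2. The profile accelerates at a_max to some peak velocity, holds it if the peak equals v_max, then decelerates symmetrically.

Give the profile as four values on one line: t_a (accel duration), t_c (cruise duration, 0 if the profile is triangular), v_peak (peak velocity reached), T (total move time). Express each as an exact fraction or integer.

t_a=5/2 t_c=0 v_peak=45/4 T=5

v_max²/a_max = (57/4)²/(9/2) = 361/8
225/8 < 361/8 ⇒ no cruise
v_peak = √(225/8·9/2) = √(2025/16) = 45/4
t_a = (45/4)/(9/2) = 5/2; t_c = 0
T = 2·5/2 = 5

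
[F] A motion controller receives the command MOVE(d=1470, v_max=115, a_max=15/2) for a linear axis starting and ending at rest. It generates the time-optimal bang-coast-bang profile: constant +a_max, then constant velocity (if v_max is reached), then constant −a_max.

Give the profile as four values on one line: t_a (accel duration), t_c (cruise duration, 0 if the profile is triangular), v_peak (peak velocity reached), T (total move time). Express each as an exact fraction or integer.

t_a=14 t_c=0 v_peak=105 T=28

v_max²/a_max = 115²/(15/2) = 5290/3
1470 < 5290/3 ⇒ no cruise
v_peak = √(1470·15/2) = √11025 = 105
t_a = 105/(15/2) = 14; t_c = 0
T = 2·14 = 28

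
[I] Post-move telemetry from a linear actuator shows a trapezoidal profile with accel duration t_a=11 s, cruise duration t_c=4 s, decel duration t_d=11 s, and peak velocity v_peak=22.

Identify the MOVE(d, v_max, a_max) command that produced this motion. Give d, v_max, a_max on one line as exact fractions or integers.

a_max = 22/11 = 2
d_a = ½·22·11 = 121; d_c = 22·4 = 88
d = 2·121 + 88 = 330
t_c = 4 > 0 so v_max = 22

d=330 v_max=22 a_max=2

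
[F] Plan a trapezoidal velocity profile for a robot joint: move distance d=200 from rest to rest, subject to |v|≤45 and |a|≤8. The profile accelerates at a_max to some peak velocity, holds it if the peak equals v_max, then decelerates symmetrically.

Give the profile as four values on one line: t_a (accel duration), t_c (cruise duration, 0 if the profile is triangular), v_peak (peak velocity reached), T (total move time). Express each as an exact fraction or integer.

t_a=5 t_c=0 v_peak=40 T=10

vₘ²/aₘ = 45²/8 = 2025/8
200 < 2025/8 so t_c = 0
v_peak = √(200·8) = √1600 = 40
t_a = 40/8 = 5; t_c = 0
T = 2·5 = 10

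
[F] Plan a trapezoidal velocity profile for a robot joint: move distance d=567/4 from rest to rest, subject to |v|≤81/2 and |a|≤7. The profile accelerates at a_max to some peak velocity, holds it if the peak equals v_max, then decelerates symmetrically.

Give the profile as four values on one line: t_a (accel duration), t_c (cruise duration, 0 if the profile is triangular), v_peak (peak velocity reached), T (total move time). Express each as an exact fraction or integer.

(v_max)²/a_max = (81/2)²/7 = 6561/28
567/4 < 6561/28 → triangular
v_peak = √(567/4·7) = √(3969/4) = 63/2
t_a = (63/2)/7 = 9/2; t_c = 0
T = 2·9/2 = 9

t_a=9/2 t_c=0 v_peak=63/2 T=9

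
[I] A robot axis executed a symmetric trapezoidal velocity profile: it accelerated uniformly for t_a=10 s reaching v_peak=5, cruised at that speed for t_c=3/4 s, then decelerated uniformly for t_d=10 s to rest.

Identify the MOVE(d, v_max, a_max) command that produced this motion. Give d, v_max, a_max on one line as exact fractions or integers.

a_max = 5/10 = 1/2
d_a = ½·5·10 = 25; d_c = 5·3/4 = 15/4
d = 2·25 + 15/4 = 215/4
t_c = 3/4 > 0 ⇒ limit active, v_max = 5

d=215/4 v_max=5 a_max=1/2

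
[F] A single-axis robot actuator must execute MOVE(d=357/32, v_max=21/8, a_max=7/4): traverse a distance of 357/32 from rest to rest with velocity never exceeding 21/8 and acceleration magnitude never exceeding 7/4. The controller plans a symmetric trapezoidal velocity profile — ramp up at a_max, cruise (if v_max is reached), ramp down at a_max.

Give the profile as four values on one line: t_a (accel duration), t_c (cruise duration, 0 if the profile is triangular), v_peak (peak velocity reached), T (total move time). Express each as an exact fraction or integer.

t_a=3/2 t_c=11/4 v_peak=21/8 T=23/4

(v_max)²/a_max = (21/8)²/(7/4) = 63/16
357/32 ≥ 63/16 ⇒ cruise phase
t_a = (21/8)/(7/4) = 3/2; v_peak = 21/8
d_cruise = 357/32 − 63/16 = 231/32; t_c = (231/32)/(21/8) = 11/4
T = 2·3/2 + 11/4 = 23/4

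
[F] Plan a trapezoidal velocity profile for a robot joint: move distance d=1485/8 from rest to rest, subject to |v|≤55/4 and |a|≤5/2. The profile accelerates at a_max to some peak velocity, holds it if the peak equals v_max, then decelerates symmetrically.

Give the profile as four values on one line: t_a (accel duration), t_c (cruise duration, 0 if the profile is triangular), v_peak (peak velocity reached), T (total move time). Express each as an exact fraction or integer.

vₘ²/aₘ = (55/4)²/(5/2) = 605/8
1485/8 ≥ 605/8 → trapezoidal
t_a = (55/4)/(5/2) = 11/2; v_peak = 55/4
d_cruise = 1485/8 − 605/8 = 110; t_c = 110/(55/4) = 8
T = 2·11/2 + 8 = 19

t_a=11/2 t_c=8 v_peak=55/4 T=19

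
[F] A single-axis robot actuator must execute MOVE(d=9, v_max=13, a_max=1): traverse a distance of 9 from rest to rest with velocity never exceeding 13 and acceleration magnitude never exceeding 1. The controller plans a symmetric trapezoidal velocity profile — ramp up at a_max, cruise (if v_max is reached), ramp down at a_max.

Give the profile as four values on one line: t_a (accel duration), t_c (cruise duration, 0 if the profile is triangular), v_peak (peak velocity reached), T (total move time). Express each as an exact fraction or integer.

t_a=3 t_c=0 v_peak=3 T=6

v_max²/a_max = 13²/1 = 169
9 < 169 → triangular
v_peak = √(9·1) = √9 = 3
t_a = 3/1 = 3; t_c = 0
T = 2·3 = 6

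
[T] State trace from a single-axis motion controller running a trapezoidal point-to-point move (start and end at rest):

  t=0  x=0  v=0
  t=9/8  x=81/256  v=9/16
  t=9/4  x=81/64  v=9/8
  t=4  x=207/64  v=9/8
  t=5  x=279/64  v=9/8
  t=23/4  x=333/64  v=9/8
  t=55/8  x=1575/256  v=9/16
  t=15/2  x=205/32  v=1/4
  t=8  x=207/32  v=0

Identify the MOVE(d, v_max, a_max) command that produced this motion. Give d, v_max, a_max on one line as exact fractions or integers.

d=207/32 v_max=9/8 a_max=1/2

final state: t=8, x=207/32, v=0 → d = 207/32
a_max = (9/16−0)/(9/8−0) = 1/2
max v = 9/8 over t∈[9/4,23/4] → v_max = 9/8
check: 9/8·(9/4+7/2) = 207/32 ✓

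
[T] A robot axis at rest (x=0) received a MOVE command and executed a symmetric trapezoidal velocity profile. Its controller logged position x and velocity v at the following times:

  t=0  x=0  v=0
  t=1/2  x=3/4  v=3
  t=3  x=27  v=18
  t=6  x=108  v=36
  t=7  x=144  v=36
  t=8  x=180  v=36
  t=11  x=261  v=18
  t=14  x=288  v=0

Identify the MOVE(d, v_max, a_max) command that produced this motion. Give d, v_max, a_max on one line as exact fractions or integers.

final state: t=14, x=288, v=0 → d = 288
a_max = (3−0)/(1/2−0) = 6
max v = 36 over t∈[6,8] → v_max = 36
check: 36·(6+2) = 288 ✓

d=288 v_max=36 a_max=6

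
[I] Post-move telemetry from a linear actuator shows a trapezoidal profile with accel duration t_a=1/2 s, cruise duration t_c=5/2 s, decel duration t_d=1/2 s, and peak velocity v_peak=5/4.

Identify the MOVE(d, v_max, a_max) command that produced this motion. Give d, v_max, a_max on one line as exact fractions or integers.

d=15/4 v_max=5/4 a_max=5/2

a_max = (5/4)/(1/2) = 5/2
d_a = ½·5/4·1/2 = 5/16; d_c = 5/4·5/2 = 25/8
d = 2·5/16 + 25/8 = 15/4
t_c = 5/2 > 0 so v_max = 5/4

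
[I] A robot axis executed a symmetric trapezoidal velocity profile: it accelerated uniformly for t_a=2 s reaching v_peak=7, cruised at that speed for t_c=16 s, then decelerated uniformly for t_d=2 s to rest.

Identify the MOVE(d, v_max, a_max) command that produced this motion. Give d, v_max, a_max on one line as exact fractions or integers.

d=126 v_max=7 a_max=7/2

a_max = 7/2
d_a = ½·7·2 = 7; d_c = 7·16 = 112
d = 2·7 + 112 = 126
t_c = 16 > 0 → v_max = v_peak = 7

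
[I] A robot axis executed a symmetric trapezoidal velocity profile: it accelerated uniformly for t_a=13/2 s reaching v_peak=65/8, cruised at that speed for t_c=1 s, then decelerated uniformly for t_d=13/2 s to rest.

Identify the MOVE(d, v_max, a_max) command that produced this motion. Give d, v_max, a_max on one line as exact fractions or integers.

d=975/16 v_max=65/8 a_max=5/4

a_max = (65/8)/(13/2) = 5/4
d_a = ½·65/8·13/2 = 845/32; d_c = 65/8·1 = 65/8
d = 2·845/32 + 65/8 = 975/16
t_c = 1 > 0 ⇒ limit active, v_max = 65/8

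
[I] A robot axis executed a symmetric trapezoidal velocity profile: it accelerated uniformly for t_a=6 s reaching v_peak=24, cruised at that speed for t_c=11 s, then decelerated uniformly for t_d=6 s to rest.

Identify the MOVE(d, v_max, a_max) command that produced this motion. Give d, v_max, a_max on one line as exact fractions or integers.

d=408 v_max=24 a_max=4

a_max = 24/6 = 4
d_a = ½·24·6 = 72; d_c = 24·11 = 264
d = 2·72 + 264 = 408
t_c = 11 > 0 → v_max = v_peak = 24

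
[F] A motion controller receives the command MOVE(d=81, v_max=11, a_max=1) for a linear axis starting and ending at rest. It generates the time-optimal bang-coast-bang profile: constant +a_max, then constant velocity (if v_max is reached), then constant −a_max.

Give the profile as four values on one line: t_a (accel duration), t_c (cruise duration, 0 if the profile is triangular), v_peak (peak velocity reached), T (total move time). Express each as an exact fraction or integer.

(v_max)²/a_max = 11²/1 = 121
81 < 121 ⇒ no cruise
v_peak = √(81·1) = √81 = 9
t_a = 9/1 = 9; t_c = 0
T = 2·9 = 18

t_a=9 t_c=0 v_peak=9 T=18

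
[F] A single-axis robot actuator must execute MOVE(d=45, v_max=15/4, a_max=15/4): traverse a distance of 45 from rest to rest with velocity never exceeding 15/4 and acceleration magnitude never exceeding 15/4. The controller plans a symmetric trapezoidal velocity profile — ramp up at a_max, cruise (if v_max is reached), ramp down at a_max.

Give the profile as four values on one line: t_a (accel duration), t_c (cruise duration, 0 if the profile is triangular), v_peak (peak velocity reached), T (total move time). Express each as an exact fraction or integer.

t_a=1 t_c=11 v_peak=15/4 T=13

v_max²/a_max = (15/4)²/(15/4) = 15/4
45 ≥ 15/4 ⇒ cruise phase
t_a = (15/4)/(15/4) = 1; v_peak = 15/4
d_cruise = 45 − 15/4 = 165/4; t_c = (165/4)/(15/4) = 11
T = 2·1 + 11 = 13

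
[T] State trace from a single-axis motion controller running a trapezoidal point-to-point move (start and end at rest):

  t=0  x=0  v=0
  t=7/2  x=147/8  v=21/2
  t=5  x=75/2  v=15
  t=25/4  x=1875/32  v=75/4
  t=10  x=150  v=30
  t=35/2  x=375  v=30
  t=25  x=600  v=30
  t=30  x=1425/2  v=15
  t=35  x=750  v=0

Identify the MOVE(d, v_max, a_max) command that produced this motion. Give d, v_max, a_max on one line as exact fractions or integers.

d=750 v_max=30 a_max=3

final state: t=35, x=750, v=0 → d = 750
a_max = (21/2−0)/(7/2−0) = 3
max v = 30 over t∈[10,25] → v_max = 30
check: 30·(10+15) = 750 ✓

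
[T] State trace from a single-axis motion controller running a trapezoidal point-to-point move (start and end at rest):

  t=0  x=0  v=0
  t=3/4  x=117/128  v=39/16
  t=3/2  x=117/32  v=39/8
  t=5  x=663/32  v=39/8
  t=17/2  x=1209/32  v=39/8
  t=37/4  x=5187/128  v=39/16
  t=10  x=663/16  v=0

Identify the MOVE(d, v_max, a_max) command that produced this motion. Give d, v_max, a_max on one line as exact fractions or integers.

d=663/16 v_max=39/8 a_max=13/4

final state: t=10, x=663/16, v=0 → d = 663/16
a_max = (39/16−0)/(3/4−0) = 13/4
max v = 39/8 over t∈[3/2,17/2] → v_max = 39/8
check: 39/8·(3/2+7) = 663/16 ✓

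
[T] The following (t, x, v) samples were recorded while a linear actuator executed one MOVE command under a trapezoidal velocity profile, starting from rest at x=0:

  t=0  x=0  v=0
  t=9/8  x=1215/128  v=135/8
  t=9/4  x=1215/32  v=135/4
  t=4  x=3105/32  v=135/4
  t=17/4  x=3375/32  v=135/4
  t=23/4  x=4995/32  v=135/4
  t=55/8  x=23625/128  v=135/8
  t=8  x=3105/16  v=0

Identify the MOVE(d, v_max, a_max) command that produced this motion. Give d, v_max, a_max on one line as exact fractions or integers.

final state: t=8, x=3105/16, v=0 → d = 3105/16
a_max = (135/8−0)/(9/8−0) = 15
max v = 135/4 over t∈[9/4,23/4] → v_max = 135/4
check: 135/4·(9/4+7/2) = 3105/16 ✓

d=3105/16 v_max=135/4 a_max=15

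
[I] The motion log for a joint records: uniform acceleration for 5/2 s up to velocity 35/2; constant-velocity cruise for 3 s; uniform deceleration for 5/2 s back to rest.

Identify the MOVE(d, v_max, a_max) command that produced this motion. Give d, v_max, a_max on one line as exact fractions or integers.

a_max = (35/2)/(5/2) = 7
d_a = ½·35/2·5/2 = 175/8; d_c = 35/2·3 = 105/2
d = 2·175/8 + 105/2 = 385/4
t_c = 3 > 0 ⇒ limit active, v_max = 35/2

d=385/4 v_max=35/2 a_max=7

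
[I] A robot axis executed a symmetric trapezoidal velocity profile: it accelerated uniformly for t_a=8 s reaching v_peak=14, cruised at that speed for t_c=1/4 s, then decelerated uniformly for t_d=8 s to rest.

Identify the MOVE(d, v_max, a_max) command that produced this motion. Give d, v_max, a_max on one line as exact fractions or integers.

d=231/2 v_max=14 a_max=7/4

a_max = 14/8 = 7/4
d_a = ½·14·8 = 56; d_c = 14·1/4 = 7/2
d = 2·56 + 7/2 = 231/2
t_c = 1/4 > 0 so v_max = 14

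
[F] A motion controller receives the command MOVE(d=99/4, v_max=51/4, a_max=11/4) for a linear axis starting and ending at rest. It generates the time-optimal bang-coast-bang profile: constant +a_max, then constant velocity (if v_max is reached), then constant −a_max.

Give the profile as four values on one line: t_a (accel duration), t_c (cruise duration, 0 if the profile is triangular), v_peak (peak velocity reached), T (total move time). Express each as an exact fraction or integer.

t_a=3 t_c=0 v_peak=33/4 T=6

(v_max)²/a_max = (51/4)²/(11/4) = 2601/44
99/4 < 2601/44 → triangular
v_peak = √(99/4·11/4) = √(1089/16) = 33/4
t_a = (33/4)/(11/4) = 3; t_c = 0
T = 2·3 = 6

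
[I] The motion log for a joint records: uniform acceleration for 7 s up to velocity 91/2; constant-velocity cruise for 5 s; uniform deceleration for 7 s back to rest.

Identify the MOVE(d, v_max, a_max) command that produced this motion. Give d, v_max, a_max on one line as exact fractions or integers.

a_max = (91/2)/7 = 13/2
d_a = ½·91/2·7 = 637/4; d_c = 91/2·5 = 455/2
d = 2·637/4 + 455/2 = 546
t_c = 5 > 0 ⇒ limit active, v_max = 91/2

d=546 v_max=91/2 a_max=13/2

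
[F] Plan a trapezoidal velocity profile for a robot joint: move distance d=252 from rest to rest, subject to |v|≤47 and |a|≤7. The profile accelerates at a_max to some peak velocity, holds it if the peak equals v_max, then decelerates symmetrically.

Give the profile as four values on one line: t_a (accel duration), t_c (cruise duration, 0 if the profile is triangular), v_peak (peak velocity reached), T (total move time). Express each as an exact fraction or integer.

t_a=6 t_c=0 v_peak=42 T=12

v_max²/a_max = 47²/7 = 2209/7
252 < 2209/7 so t_c = 0
v_peak = √(252·7) = √1764 = 42
t_a = 42/7 = 6; t_c = 0
T = 2·6 = 12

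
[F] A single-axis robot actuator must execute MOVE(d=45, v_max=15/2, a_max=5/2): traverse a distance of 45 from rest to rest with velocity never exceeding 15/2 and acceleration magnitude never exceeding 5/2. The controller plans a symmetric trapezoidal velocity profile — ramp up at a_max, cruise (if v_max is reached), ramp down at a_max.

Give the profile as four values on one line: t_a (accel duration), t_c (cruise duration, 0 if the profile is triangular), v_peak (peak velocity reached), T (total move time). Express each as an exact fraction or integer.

t_a=3 t_c=3 v_peak=15/2 T=9

v_max²/a_max = (15/2)²/(5/2) = 45/2
45 ≥ 45/2 ⇒ cruise phase
t_a = (15/2)/(5/2) = 3; v_peak = 15/2
d_cruise = 45 − 45/2 = 45/2; t_c = (45/2)/(15/2) = 3
T = 2·3 + 3 = 9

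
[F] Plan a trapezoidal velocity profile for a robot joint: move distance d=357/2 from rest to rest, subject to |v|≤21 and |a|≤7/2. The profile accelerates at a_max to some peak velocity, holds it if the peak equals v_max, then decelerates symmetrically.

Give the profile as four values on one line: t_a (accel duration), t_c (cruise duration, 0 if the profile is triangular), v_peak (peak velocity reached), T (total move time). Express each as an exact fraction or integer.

t_a=6 t_c=5/2 v_peak=21 T=29/2

(v_max)²/a_max = 21²/(7/2) = 126
357/2 ≥ 126 ⇒ cruise phase
t_a = 21/(7/2) = 6; v_peak = 21
d_cruise = 357/2 − 126 = 105/2; t_c = (105/2)/21 = 5/2
T = 2·6 + 5/2 = 29/2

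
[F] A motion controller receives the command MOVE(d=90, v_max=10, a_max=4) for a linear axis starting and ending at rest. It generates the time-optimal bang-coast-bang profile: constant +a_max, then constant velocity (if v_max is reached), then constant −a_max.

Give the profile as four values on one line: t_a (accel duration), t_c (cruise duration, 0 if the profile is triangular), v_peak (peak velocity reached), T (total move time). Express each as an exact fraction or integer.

vₘ²/aₘ = 10²/4 = 25
90 ≥ 25 ⇒ cruise phase
t_a = 10/4 = 5/2; v_peak = 10
d_cruise = 90 − 25 = 65; t_c = 65/10 = 13/2
T = 2·5/2 + 13/2 = 23/2

t_a=5/2 t_c=13/2 v_peak=10 T=23/2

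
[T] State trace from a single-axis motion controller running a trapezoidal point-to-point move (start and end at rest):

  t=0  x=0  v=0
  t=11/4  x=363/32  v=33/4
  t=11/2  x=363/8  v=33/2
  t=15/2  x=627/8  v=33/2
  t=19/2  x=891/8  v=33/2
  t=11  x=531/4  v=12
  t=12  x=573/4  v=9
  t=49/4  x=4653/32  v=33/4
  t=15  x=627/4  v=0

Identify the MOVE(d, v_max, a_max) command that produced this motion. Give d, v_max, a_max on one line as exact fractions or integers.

d=627/4 v_max=33/2 a_max=3

final state: t=15, x=627/4, v=0 → d = 627/4
a_max = (33/4−0)/(11/4−0) = 3
max v = 33/2 over t∈[11/2,19/2] → v_max = 33/2
check: 33/2·(11/2+4) = 627/4 ✓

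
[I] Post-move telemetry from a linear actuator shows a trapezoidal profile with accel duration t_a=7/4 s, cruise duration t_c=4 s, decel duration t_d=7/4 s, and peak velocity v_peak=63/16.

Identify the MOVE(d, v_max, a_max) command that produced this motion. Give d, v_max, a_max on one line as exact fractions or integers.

a_max = (63/16)/(7/4) = 9/4
d_a = ½·63/16·7/4 = 441/128; d_c = 63/16·4 = 63/4
d = 2·441/128 + 63/4 = 1449/64
t_c = 4 > 0 so v_max = 63/16

d=1449/64 v_max=63/16 a_max=9/4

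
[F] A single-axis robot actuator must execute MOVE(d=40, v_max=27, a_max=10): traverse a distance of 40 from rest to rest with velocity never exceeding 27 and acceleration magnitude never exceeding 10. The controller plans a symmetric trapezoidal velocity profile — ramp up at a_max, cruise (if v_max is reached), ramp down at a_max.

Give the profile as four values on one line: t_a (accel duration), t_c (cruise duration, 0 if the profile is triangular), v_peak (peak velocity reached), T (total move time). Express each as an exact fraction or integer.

t_a=2 t_c=0 v_peak=20 T=4

(v_max)²/a_max = 27²/10 = 729/10
40 < 729/10 ⇒ no cruise
v_peak = √(40·10) = √400 = 20
t_a = 20/10 = 2; t_c = 0
T = 2·2 = 4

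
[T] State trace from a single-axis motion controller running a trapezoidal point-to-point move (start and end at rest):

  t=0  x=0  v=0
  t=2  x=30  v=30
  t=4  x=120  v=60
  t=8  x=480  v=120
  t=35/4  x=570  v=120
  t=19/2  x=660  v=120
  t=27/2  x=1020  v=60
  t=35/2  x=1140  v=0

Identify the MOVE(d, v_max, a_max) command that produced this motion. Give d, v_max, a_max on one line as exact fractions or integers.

final state: t=35/2, x=1140, v=0 → d = 1140
a_max = (30−0)/(2−0) = 15
max v = 120 over t∈[8,19/2] → v_max = 120
check: 120·(8+3/2) = 1140 ✓

d=1140 v_max=120 a_max=15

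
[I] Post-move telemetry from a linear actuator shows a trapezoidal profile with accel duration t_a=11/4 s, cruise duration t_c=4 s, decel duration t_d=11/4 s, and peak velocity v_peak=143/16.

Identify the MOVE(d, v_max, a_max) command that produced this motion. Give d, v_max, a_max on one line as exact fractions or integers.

d=3861/64 v_max=143/16 a_max=13/4

a_max = (143/16)/(11/4) = 13/4
d_a = ½·143/16·11/4 = 1573/128; d_c = 143/16·4 = 143/4
d = 2·1573/128 + 143/4 = 3861/64
t_c = 4 > 0 ⇒ limit active, v_max = 143/16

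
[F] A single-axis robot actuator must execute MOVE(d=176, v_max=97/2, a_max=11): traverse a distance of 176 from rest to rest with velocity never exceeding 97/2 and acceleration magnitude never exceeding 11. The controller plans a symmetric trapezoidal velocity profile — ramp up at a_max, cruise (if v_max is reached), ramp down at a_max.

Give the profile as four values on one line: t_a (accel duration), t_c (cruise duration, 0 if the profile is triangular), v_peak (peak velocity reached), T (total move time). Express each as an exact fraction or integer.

(v_max)²/a_max = (97/2)²/11 = 9409/44
176 < 9409/44 ⇒ no cruise
v_peak = √(176·11) = √1936 = 44
t_a = 44/11 = 4; t_c = 0
T = 2·4 = 8

t_a=4 t_c=0 v_peak=44 T=8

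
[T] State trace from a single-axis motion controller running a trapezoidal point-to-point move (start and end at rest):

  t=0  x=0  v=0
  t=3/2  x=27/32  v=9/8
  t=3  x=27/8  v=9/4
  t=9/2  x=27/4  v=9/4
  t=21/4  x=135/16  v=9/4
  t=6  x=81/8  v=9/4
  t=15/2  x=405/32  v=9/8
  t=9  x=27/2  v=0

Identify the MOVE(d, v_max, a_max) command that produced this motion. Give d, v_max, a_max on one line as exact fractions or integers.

final state: t=9, x=27/2, v=0 → d = 27/2
a_max = (9/8−0)/(3/2−0) = 3/4
max v = 9/4 over t∈[3,6] → v_max = 9/4
check: 9/4·(3+3) = 27/2 ✓

d=27/2 v_max=9/4 a_max=3/4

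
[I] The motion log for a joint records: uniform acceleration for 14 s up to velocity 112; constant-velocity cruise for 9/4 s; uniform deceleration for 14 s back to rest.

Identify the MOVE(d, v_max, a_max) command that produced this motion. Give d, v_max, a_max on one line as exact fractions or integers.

a_max = 112/14 = 8
d_a = ½·112·14 = 784; d_c = 112·9/4 = 252
d = 2·784 + 252 = 1820
t_c = 9/4 > 0 → v_max = v_peak = 112

d=1820 v_max=112 a_max=8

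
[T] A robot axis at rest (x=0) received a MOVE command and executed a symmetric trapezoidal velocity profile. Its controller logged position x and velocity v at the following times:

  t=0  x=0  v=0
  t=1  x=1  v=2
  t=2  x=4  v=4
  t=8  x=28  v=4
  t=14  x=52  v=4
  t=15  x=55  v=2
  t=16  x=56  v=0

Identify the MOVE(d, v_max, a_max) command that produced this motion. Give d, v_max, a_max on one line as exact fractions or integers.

final state: t=16, x=56, v=0 → d = 56
a_max = (2−0)/(1−0) = 2
max v = 4 over t∈[2,14] → v_max = 4
check: 4·(2+12) = 56 ✓

d=56 v_max=4 a_max=2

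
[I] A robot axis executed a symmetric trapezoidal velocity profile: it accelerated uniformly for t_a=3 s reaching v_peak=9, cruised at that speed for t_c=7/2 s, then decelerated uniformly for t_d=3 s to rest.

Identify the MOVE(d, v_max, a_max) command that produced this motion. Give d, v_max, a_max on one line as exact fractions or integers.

d=117/2 v_max=9 a_max=3

a_max = 9/3 = 3
d_a = ½·9·3 = 27/2; d_c = 9·7/2 = 63/2
d = 2·27/2 + 63/2 = 117/2
t_c = 7/2 > 0 → v_max = v_peak = 9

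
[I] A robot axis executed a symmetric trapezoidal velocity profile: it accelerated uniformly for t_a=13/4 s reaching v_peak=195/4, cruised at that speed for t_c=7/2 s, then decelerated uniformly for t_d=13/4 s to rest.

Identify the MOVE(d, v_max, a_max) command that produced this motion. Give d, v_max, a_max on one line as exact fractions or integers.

a_max = (195/4)/(13/4) = 15
d_a = ½·195/4·13/4 = 2535/32; d_c = 195/4·7/2 = 1365/8
d = 2·2535/32 + 1365/8 = 5265/16
t_c = 7/2 > 0 ⇒ limit active, v_max = 195/4

d=5265/16 v_max=195/4 a_max=15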